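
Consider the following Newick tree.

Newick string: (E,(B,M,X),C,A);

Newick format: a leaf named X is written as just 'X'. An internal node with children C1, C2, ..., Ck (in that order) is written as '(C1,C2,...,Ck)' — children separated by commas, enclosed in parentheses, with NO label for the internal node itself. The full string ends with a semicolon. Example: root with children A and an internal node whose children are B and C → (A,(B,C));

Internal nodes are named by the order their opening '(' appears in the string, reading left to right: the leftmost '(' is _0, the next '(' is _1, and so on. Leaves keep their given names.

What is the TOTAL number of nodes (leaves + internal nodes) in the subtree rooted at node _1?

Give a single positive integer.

Newick: (E,(B,M,X),C,A);
Locate _1: it is the '(' at position 3 (the 2nd '(' reading left to right).
Query: subtree rooted at _1
_1: subtree_size = 1 + 3
  B: subtree_size = 1 + 0
  M: subtree_size = 1 + 0
  X: subtree_size = 1 + 0
Total subtree size of _1: 4

Answer: 4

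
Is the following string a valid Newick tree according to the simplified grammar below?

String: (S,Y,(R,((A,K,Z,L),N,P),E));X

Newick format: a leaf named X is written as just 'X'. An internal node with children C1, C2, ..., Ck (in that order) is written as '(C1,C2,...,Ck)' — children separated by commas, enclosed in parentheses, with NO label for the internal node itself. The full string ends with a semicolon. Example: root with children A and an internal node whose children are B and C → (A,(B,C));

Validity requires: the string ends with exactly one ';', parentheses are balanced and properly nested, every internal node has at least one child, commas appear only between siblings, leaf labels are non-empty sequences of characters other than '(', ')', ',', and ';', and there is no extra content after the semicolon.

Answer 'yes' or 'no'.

Input: (S,Y,(R,((A,K,Z,L),N,P),E));X
Paren balance: 4 '(' vs 4 ')' OK
Ends with single ';': False
Full parse: FAILS (must end with ;)
Valid: False

Answer: no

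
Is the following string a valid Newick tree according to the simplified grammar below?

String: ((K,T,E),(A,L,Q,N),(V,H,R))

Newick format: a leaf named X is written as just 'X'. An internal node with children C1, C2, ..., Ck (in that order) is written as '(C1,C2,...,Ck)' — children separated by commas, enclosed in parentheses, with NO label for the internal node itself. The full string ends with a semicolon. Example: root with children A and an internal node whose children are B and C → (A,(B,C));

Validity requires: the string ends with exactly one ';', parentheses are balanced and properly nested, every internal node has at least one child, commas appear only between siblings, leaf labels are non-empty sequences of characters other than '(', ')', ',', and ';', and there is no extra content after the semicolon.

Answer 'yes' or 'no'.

Input: ((K,T,E),(A,L,Q,N),(V,H,R))
Paren balance: 4 '(' vs 4 ')' OK
Ends with single ';': False
Full parse: FAILS (must end with ;)
Valid: False

Answer: no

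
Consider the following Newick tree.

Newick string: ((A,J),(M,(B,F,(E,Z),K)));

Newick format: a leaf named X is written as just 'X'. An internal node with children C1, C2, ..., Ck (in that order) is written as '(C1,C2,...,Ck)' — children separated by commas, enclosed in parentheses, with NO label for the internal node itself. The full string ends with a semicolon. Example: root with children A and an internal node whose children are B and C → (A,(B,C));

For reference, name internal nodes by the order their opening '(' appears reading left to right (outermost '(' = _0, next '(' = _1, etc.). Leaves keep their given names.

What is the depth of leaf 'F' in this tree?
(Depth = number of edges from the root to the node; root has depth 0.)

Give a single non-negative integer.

Answer: 3

Derivation:
Newick: ((A,J),(M,(B,F,(E,Z),K)));
Naming internals by '(' encounter order: outermost '(' = _0, next = _1, ...
Query node: F
Path from root: _0 -> _2 -> _3 -> F
Depth of F: 3 (number of edges from root)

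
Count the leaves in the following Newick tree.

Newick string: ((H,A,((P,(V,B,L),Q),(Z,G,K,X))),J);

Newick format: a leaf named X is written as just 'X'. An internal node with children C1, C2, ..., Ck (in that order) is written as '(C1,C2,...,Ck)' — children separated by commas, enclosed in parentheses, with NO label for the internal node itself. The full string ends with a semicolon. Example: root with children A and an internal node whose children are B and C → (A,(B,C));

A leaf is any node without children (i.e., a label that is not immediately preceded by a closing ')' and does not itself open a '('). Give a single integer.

Answer: 12

Derivation:
Newick: ((H,A,((P,(V,B,L),Q),(Z,G,K,X))),J);
Scan left-to-right; a leaf is any maximal label run not followed by '(':
  pos 2: leaf 'H' → count = 1
  pos 4: leaf 'A' → count = 2
  pos 8: leaf 'P' → count = 3
  pos 11: leaf 'V' → count = 4
  pos 13: leaf 'B' → count = 5
  pos 15: leaf 'L' → count = 6
  pos 18: leaf 'Q' → count = 7
  pos 22: leaf 'Z' → count = 8
  pos 24: leaf 'G' → count = 9
  pos 26: leaf 'K' → count = 10
  pos 28: leaf 'X' → count = 11
  pos 33: leaf 'J' → count = 12
Total leaves: 12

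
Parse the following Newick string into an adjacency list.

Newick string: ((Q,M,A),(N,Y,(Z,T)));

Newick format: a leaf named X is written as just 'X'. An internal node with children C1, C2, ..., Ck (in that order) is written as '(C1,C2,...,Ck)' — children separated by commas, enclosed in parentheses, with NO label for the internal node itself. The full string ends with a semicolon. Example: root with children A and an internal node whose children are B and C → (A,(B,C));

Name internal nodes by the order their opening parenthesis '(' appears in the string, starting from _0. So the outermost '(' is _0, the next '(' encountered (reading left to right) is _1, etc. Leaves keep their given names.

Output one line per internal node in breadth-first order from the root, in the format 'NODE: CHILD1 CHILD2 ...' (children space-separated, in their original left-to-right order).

Input: ((Q,M,A),(N,Y,(Z,T)));
Scanning left-to-right, naming '(' by encounter order:
  pos 0: '(' -> open internal node _0 (depth 1)
  pos 1: '(' -> open internal node _1 (depth 2)
  pos 7: ')' -> close internal node _1 (now at depth 1)
  pos 9: '(' -> open internal node _2 (depth 2)
  pos 14: '(' -> open internal node _3 (depth 3)
  pos 18: ')' -> close internal node _3 (now at depth 2)
  pos 19: ')' -> close internal node _2 (now at depth 1)
  pos 20: ')' -> close internal node _0 (now at depth 0)
Total internal nodes: 4
BFS adjacency from root:
  _0: _1 _2
  _1: Q M A
  _2: N Y _3
  _3: Z T

Answer: _0: _1 _2
_1: Q M A
_2: N Y _3
_3: Z T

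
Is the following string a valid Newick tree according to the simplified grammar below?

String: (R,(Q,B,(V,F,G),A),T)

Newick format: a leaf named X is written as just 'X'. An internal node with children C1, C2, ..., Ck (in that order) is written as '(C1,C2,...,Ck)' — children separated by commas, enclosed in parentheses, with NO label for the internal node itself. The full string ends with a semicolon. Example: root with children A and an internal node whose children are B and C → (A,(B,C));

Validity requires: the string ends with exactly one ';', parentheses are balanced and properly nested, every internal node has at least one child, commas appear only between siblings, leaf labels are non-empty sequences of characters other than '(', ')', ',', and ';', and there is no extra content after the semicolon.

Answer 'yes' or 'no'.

Answer: no

Derivation:
Input: (R,(Q,B,(V,F,G),A),T)
Paren balance: 3 '(' vs 3 ')' OK
Ends with single ';': False
Full parse: FAILS (must end with ;)
Valid: False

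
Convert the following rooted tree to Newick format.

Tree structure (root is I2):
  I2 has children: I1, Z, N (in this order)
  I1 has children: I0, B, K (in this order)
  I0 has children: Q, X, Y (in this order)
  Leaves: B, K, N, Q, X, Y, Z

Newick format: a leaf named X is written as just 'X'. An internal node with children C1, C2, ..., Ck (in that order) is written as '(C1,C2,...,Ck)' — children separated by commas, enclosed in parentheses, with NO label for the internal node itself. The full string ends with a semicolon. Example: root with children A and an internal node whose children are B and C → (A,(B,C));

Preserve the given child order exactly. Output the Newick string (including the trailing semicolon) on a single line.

internal I2 with children ['I1', 'Z', 'N']
  internal I1 with children ['I0', 'B', 'K']
    internal I0 with children ['Q', 'X', 'Y']
      leaf 'Q' → 'Q'
      leaf 'X' → 'X'
      leaf 'Y' → 'Y'
    → '(Q,X,Y)'
    leaf 'B' → 'B'
    leaf 'K' → 'K'
  → '((Q,X,Y),B,K)'
  leaf 'Z' → 'Z'
  leaf 'N' → 'N'
→ '(((Q,X,Y),B,K),Z,N)'
Final: (((Q,X,Y),B,K),Z,N);

Answer: (((Q,X,Y),B,K),Z,N);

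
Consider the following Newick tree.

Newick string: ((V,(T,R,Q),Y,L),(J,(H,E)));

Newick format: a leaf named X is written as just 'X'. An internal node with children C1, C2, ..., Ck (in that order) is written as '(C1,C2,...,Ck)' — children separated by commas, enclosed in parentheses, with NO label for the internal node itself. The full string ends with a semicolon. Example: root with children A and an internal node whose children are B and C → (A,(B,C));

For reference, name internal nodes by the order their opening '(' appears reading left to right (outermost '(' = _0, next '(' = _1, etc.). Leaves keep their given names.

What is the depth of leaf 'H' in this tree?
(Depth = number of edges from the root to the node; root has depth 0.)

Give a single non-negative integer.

Newick: ((V,(T,R,Q),Y,L),(J,(H,E)));
Naming internals by '(' encounter order: outermost '(' = _0, next = _1, ...
Query node: H
Path from root: _0 -> _3 -> _4 -> H
Depth of H: 3 (number of edges from root)

Answer: 3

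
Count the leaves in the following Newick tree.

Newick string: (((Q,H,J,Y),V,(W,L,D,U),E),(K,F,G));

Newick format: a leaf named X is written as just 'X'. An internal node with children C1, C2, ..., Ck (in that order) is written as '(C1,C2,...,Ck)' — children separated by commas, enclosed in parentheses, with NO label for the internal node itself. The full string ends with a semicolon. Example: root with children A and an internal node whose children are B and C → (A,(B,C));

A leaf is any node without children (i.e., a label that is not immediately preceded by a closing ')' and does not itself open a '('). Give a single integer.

Newick: (((Q,H,J,Y),V,(W,L,D,U),E),(K,F,G));
Scan left-to-right; a leaf is any maximal label run not followed by '(':
  pos 3: leaf 'Q' → count = 1
  pos 5: leaf 'H' → count = 2
  pos 7: leaf 'J' → count = 3
  pos 9: leaf 'Y' → count = 4
  pos 12: leaf 'V' → count = 5
  pos 15: leaf 'W' → count = 6
  pos 17: leaf 'L' → count = 7
  pos 19: leaf 'D' → count = 8
  pos 21: leaf 'U' → count = 9
  pos 24: leaf 'E' → count = 10
  pos 28: leaf 'K' → count = 11
  pos 30: leaf 'F' → count = 12
  pos 32: leaf 'G' → count = 13
Total leaves: 13

Answer: 13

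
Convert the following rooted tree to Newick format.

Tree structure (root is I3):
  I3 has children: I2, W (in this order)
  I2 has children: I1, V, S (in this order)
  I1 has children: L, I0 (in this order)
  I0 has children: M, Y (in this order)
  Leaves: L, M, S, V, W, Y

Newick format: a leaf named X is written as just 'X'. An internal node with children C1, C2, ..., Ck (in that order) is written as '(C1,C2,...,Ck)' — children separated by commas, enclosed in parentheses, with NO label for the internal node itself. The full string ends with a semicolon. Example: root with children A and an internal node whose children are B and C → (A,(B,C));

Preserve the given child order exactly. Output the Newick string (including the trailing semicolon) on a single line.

internal I3 with children ['I2', 'W']
  internal I2 with children ['I1', 'V', 'S']
    internal I1 with children ['L', 'I0']
      leaf 'L' → 'L'
      internal I0 with children ['M', 'Y']
        leaf 'M' → 'M'
        leaf 'Y' → 'Y'
      → '(M,Y)'
    → '(L,(M,Y))'
    leaf 'V' → 'V'
    leaf 'S' → 'S'
  → '((L,(M,Y)),V,S)'
  leaf 'W' → 'W'
→ '(((L,(M,Y)),V,S),W)'
Final: (((L,(M,Y)),V,S),W);

Answer: (((L,(M,Y)),V,S),W);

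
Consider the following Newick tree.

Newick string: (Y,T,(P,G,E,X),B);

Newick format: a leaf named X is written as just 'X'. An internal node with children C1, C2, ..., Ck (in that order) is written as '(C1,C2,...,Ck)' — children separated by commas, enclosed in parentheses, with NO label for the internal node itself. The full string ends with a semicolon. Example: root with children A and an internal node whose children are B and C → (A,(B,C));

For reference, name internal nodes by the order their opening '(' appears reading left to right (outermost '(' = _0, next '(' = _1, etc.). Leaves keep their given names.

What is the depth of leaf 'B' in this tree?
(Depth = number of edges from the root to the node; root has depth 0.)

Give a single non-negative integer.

Newick: (Y,T,(P,G,E,X),B);
Naming internals by '(' encounter order: outermost '(' = _0, next = _1, ...
Query node: B
Path from root: _0 -> B
Depth of B: 1 (number of edges from root)

Answer: 1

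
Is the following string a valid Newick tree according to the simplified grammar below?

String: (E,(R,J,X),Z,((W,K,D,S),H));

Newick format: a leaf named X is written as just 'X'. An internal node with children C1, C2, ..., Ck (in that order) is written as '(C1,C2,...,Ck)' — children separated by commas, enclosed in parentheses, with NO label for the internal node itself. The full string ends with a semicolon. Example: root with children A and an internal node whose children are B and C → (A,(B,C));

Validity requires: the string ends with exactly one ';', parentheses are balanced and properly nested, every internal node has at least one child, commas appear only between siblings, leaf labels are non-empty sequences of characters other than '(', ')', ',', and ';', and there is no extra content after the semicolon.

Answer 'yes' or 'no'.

Answer: yes

Derivation:
Input: (E,(R,J,X),Z,((W,K,D,S),H));
Paren balance: 4 '(' vs 4 ')' OK
Ends with single ';': True
Full parse: OK
Valid: True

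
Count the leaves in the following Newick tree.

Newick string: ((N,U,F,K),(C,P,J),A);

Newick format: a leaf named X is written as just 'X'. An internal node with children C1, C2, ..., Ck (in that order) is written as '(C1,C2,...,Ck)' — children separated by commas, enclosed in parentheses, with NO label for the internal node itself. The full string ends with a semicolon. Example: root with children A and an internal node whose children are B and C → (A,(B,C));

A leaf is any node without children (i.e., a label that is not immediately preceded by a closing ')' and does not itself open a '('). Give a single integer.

Newick: ((N,U,F,K),(C,P,J),A);
Scan left-to-right; a leaf is any maximal label run not followed by '(':
  pos 2: leaf 'N' → count = 1
  pos 4: leaf 'U' → count = 2
  pos 6: leaf 'F' → count = 3
  pos 8: leaf 'K' → count = 4
  pos 12: leaf 'C' → count = 5
  pos 14: leaf 'P' → count = 6
  pos 16: leaf 'J' → count = 7
  pos 19: leaf 'A' → count = 8
Total leaves: 8

Answer: 8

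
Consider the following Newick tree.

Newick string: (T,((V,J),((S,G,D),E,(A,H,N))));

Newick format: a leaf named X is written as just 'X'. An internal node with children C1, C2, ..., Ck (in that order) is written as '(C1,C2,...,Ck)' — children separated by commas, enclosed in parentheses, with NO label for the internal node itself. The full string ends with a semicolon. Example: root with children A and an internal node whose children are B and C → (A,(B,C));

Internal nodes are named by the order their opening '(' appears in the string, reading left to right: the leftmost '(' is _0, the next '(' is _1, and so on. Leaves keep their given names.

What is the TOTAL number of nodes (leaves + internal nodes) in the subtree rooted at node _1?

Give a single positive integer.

Newick: (T,((V,J),((S,G,D),E,(A,H,N))));
Locate _1: it is the '(' at position 3 (the 2nd '(' reading left to right).
Query: subtree rooted at _1
_1: subtree_size = 1 + 13
  _2: subtree_size = 1 + 2
    V: subtree_size = 1 + 0
    J: subtree_size = 1 + 0
  _3: subtree_size = 1 + 9
    _4: subtree_size = 1 + 3
      S: subtree_size = 1 + 0
      G: subtree_size = 1 + 0
      D: subtree_size = 1 + 0
    E: subtree_size = 1 + 0
    _5: subtree_size = 1 + 3
      A: subtree_size = 1 + 0
      H: subtree_size = 1 + 0
      N: subtree_size = 1 + 0
Total subtree size of _1: 14

Answer: 14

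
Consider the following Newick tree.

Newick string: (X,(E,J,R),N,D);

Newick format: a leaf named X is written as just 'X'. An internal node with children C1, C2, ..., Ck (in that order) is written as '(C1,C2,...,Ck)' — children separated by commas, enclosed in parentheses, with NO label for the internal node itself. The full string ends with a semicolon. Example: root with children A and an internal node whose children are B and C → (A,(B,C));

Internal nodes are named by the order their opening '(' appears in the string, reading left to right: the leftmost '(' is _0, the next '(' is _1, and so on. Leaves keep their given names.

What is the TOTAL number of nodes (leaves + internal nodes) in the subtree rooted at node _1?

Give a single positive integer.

Newick: (X,(E,J,R),N,D);
Locate _1: it is the '(' at position 3 (the 2nd '(' reading left to right).
Query: subtree rooted at _1
_1: subtree_size = 1 + 3
  E: subtree_size = 1 + 0
  J: subtree_size = 1 + 0
  R: subtree_size = 1 + 0
Total subtree size of _1: 4

Answer: 4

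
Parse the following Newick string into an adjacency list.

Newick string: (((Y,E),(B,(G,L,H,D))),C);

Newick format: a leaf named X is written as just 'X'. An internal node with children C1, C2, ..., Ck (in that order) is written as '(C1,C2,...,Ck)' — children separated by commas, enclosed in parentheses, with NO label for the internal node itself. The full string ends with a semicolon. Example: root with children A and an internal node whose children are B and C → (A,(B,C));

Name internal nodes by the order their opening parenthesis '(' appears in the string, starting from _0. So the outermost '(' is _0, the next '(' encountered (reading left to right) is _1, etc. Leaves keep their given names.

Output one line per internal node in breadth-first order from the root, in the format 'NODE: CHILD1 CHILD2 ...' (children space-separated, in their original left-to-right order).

Input: (((Y,E),(B,(G,L,H,D))),C);
Scanning left-to-right, naming '(' by encounter order:
  pos 0: '(' -> open internal node _0 (depth 1)
  pos 1: '(' -> open internal node _1 (depth 2)
  pos 2: '(' -> open internal node _2 (depth 3)
  pos 6: ')' -> close internal node _2 (now at depth 2)
  pos 8: '(' -> open internal node _3 (depth 3)
  pos 11: '(' -> open internal node _4 (depth 4)
  pos 19: ')' -> close internal node _4 (now at depth 3)
  pos 20: ')' -> close internal node _3 (now at depth 2)
  pos 21: ')' -> close internal node _1 (now at depth 1)
  pos 24: ')' -> close internal node _0 (now at depth 0)
Total internal nodes: 5
BFS adjacency from root:
  _0: _1 C
  _1: _2 _3
  _2: Y E
  _3: B _4
  _4: G L H D

Answer: _0: _1 C
_1: _2 _3
_2: Y E
_3: B _4
_4: G L H D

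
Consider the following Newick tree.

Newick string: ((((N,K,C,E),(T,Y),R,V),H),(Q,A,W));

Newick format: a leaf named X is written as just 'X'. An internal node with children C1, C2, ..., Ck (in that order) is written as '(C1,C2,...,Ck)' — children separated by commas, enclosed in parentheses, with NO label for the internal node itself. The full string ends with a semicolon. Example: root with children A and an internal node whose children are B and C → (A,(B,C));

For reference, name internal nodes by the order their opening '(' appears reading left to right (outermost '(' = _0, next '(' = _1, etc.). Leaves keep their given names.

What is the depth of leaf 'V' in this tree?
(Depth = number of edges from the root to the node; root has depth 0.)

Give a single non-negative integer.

Newick: ((((N,K,C,E),(T,Y),R,V),H),(Q,A,W));
Naming internals by '(' encounter order: outermost '(' = _0, next = _1, ...
Query node: V
Path from root: _0 -> _1 -> _2 -> V
Depth of V: 3 (number of edges from root)

Answer: 3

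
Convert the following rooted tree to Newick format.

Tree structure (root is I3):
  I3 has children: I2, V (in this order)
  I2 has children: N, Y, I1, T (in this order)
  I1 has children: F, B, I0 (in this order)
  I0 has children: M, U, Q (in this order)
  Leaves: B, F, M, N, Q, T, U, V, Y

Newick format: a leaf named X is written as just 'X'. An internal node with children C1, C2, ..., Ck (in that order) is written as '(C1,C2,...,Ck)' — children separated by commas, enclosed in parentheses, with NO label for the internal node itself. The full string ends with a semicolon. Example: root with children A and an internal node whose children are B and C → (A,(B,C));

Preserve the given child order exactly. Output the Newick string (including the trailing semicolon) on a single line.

internal I3 with children ['I2', 'V']
  internal I2 with children ['N', 'Y', 'I1', 'T']
    leaf 'N' → 'N'
    leaf 'Y' → 'Y'
    internal I1 with children ['F', 'B', 'I0']
      leaf 'F' → 'F'
      leaf 'B' → 'B'
      internal I0 with children ['M', 'U', 'Q']
        leaf 'M' → 'M'
        leaf 'U' → 'U'
        leaf 'Q' → 'Q'
      → '(M,U,Q)'
    → '(F,B,(M,U,Q))'
    leaf 'T' → 'T'
  → '(N,Y,(F,B,(M,U,Q)),T)'
  leaf 'V' → 'V'
→ '((N,Y,(F,B,(M,U,Q)),T),V)'
Final: ((N,Y,(F,B,(M,U,Q)),T),V);

Answer: ((N,Y,(F,B,(M,U,Q)),T),V);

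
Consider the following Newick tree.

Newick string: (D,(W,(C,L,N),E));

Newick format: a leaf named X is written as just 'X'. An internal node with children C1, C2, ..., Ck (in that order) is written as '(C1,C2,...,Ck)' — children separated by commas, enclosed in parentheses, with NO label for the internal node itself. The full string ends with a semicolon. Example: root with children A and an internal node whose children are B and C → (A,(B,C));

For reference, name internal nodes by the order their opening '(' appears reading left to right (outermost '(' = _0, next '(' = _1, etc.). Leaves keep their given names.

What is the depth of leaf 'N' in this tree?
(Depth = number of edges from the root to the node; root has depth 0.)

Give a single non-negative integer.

Newick: (D,(W,(C,L,N),E));
Naming internals by '(' encounter order: outermost '(' = _0, next = _1, ...
Query node: N
Path from root: _0 -> _1 -> _2 -> N
Depth of N: 3 (number of edges from root)

Answer: 3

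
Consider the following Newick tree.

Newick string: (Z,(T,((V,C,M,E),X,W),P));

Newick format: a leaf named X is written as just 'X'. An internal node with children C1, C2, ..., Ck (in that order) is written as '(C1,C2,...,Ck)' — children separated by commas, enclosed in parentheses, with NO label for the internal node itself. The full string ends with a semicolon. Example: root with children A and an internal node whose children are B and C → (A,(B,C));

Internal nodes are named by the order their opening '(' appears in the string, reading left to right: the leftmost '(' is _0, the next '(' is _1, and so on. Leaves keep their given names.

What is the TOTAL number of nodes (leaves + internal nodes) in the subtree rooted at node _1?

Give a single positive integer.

Newick: (Z,(T,((V,C,M,E),X,W),P));
Locate _1: it is the '(' at position 3 (the 2nd '(' reading left to right).
Query: subtree rooted at _1
_1: subtree_size = 1 + 10
  T: subtree_size = 1 + 0
  _2: subtree_size = 1 + 7
    _3: subtree_size = 1 + 4
      V: subtree_size = 1 + 0
      C: subtree_size = 1 + 0
      M: subtree_size = 1 + 0
      E: subtree_size = 1 + 0
    X: subtree_size = 1 + 0
    W: subtree_size = 1 + 0
  P: subtree_size = 1 + 0
Total subtree size of _1: 11

Answer: 11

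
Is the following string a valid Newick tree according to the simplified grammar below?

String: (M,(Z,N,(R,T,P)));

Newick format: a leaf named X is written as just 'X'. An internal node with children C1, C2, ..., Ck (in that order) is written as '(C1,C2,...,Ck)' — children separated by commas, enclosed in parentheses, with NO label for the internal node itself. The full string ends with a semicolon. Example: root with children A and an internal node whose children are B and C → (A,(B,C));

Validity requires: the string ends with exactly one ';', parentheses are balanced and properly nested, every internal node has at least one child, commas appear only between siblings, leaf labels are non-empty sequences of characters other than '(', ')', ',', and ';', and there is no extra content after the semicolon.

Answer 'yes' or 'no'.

Input: (M,(Z,N,(R,T,P)));
Paren balance: 3 '(' vs 3 ')' OK
Ends with single ';': True
Full parse: OK
Valid: True

Answer: yes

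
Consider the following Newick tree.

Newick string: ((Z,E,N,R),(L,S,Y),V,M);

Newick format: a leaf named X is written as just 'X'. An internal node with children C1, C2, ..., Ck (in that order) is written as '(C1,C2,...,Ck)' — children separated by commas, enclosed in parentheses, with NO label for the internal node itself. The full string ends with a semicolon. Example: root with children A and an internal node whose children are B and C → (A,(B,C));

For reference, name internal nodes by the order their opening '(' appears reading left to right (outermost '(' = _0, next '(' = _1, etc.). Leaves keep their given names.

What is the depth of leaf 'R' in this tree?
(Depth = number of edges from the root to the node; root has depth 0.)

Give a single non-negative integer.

Answer: 2

Derivation:
Newick: ((Z,E,N,R),(L,S,Y),V,M);
Naming internals by '(' encounter order: outermost '(' = _0, next = _1, ...
Query node: R
Path from root: _0 -> _1 -> R
Depth of R: 2 (number of edges from root)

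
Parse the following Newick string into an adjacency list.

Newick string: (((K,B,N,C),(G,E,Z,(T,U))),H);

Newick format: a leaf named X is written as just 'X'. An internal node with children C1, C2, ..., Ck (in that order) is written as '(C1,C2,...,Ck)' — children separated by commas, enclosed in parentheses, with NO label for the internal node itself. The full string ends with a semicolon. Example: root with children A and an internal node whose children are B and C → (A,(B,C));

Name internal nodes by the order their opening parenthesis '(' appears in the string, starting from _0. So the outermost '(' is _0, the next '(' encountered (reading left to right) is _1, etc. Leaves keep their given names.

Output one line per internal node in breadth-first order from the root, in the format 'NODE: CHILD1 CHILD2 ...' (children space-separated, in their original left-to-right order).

Answer: _0: _1 H
_1: _2 _3
_2: K B N C
_3: G E Z _4
_4: T U

Derivation:
Input: (((K,B,N,C),(G,E,Z,(T,U))),H);
Scanning left-to-right, naming '(' by encounter order:
  pos 0: '(' -> open internal node _0 (depth 1)
  pos 1: '(' -> open internal node _1 (depth 2)
  pos 2: '(' -> open internal node _2 (depth 3)
  pos 10: ')' -> close internal node _2 (now at depth 2)
  pos 12: '(' -> open internal node _3 (depth 3)
  pos 19: '(' -> open internal node _4 (depth 4)
  pos 23: ')' -> close internal node _4 (now at depth 3)
  pos 24: ')' -> close internal node _3 (now at depth 2)
  pos 25: ')' -> close internal node _1 (now at depth 1)
  pos 28: ')' -> close internal node _0 (now at depth 0)
Total internal nodes: 5
BFS adjacency from root:
  _0: _1 H
  _1: _2 _3
  _2: K B N C
  _3: G E Z _4
  _4: T U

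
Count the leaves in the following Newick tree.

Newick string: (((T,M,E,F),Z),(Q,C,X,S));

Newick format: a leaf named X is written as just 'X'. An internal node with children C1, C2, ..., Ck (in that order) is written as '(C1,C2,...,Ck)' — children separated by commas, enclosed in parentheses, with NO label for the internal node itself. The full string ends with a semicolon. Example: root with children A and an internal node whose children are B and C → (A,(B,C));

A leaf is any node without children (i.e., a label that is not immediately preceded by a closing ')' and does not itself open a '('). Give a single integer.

Answer: 9

Derivation:
Newick: (((T,M,E,F),Z),(Q,C,X,S));
Scan left-to-right; a leaf is any maximal label run not followed by '(':
  pos 3: leaf 'T' → count = 1
  pos 5: leaf 'M' → count = 2
  pos 7: leaf 'E' → count = 3
  pos 9: leaf 'F' → count = 4
  pos 12: leaf 'Z' → count = 5
  pos 16: leaf 'Q' → count = 6
  pos 18: leaf 'C' → count = 7
  pos 20: leaf 'X' → count = 8
  pos 22: leaf 'S' → count = 9
Total leaves: 9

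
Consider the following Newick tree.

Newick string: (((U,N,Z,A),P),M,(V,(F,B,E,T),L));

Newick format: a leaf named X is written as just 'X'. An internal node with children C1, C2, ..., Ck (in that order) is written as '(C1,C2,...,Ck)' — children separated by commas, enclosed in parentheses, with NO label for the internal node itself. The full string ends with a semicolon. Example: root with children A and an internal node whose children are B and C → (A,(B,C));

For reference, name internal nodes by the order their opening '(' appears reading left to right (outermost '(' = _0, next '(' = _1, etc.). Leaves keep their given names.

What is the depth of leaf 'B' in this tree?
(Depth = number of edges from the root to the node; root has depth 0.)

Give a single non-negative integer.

Newick: (((U,N,Z,A),P),M,(V,(F,B,E,T),L));
Naming internals by '(' encounter order: outermost '(' = _0, next = _1, ...
Query node: B
Path from root: _0 -> _3 -> _4 -> B
Depth of B: 3 (number of edges from root)

Answer: 3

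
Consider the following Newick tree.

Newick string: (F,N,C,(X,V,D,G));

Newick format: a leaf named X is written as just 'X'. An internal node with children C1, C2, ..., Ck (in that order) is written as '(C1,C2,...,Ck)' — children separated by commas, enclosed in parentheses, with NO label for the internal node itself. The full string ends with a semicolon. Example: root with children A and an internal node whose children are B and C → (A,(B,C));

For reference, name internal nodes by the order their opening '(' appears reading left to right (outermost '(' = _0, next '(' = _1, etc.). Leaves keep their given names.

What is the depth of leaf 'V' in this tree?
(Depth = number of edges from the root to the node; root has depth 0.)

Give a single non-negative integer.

Answer: 2

Derivation:
Newick: (F,N,C,(X,V,D,G));
Naming internals by '(' encounter order: outermost '(' = _0, next = _1, ...
Query node: V
Path from root: _0 -> _1 -> V
Depth of V: 2 (number of edges from root)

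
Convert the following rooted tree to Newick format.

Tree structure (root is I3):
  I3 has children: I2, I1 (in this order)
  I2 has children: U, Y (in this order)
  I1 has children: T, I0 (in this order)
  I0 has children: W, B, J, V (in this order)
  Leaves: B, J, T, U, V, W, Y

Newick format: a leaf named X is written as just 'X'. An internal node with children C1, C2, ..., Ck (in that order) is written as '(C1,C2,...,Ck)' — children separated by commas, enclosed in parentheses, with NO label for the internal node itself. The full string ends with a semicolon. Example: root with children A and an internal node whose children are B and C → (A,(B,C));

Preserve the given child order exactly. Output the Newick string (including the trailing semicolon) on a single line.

internal I3 with children ['I2', 'I1']
  internal I2 with children ['U', 'Y']
    leaf 'U' → 'U'
    leaf 'Y' → 'Y'
  → '(U,Y)'
  internal I1 with children ['T', 'I0']
    leaf 'T' → 'T'
    internal I0 with children ['W', 'B', 'J', 'V']
      leaf 'W' → 'W'
      leaf 'B' → 'B'
      leaf 'J' → 'J'
      leaf 'V' → 'V'
    → '(W,B,J,V)'
  → '(T,(W,B,J,V))'
→ '((U,Y),(T,(W,B,J,V)))'
Final: ((U,Y),(T,(W,B,J,V)));

Answer: ((U,Y),(T,(W,B,J,V)));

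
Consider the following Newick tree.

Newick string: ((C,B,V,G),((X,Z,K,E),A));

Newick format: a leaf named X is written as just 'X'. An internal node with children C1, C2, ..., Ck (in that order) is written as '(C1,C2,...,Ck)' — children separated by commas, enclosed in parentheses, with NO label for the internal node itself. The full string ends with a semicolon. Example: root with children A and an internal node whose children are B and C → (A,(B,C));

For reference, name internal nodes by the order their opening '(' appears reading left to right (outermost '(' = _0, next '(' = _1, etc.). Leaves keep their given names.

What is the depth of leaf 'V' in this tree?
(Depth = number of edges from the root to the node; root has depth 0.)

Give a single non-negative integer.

Newick: ((C,B,V,G),((X,Z,K,E),A));
Naming internals by '(' encounter order: outermost '(' = _0, next = _1, ...
Query node: V
Path from root: _0 -> _1 -> V
Depth of V: 2 (number of edges from root)

Answer: 2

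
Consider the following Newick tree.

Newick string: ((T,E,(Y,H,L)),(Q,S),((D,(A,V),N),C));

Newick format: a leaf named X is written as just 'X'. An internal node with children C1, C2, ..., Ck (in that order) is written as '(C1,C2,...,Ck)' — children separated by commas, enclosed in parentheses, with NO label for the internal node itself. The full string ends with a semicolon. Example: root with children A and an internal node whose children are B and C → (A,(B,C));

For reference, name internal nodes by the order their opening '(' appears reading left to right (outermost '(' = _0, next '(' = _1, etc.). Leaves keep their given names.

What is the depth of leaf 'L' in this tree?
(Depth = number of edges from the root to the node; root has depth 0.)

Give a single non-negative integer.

Answer: 3

Derivation:
Newick: ((T,E,(Y,H,L)),(Q,S),((D,(A,V),N),C));
Naming internals by '(' encounter order: outermost '(' = _0, next = _1, ...
Query node: L
Path from root: _0 -> _1 -> _2 -> L
Depth of L: 3 (number of edges from root)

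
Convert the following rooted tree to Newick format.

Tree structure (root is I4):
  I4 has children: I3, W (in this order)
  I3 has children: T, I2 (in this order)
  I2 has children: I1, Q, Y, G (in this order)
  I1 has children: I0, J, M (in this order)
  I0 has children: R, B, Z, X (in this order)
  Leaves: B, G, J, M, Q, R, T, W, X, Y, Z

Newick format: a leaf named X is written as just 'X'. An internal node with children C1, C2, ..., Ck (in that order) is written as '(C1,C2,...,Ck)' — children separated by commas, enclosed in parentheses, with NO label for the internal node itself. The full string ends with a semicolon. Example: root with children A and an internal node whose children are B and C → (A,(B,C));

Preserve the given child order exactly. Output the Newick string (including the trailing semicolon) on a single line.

Answer: ((T,(((R,B,Z,X),J,M),Q,Y,G)),W);

Derivation:
internal I4 with children ['I3', 'W']
  internal I3 with children ['T', 'I2']
    leaf 'T' → 'T'
    internal I2 with children ['I1', 'Q', 'Y', 'G']
      internal I1 with children ['I0', 'J', 'M']
        internal I0 with children ['R', 'B', 'Z', 'X']
          leaf 'R' → 'R'
          leaf 'B' → 'B'
          leaf 'Z' → 'Z'
          leaf 'X' → 'X'
        → '(R,B,Z,X)'
        leaf 'J' → 'J'
        leaf 'M' → 'M'
      → '((R,B,Z,X),J,M)'
      leaf 'Q' → 'Q'
      leaf 'Y' → 'Y'
      leaf 'G' → 'G'
    → '(((R,B,Z,X),J,M),Q,Y,G)'
  → '(T,(((R,B,Z,X),J,M),Q,Y,G))'
  leaf 'W' → 'W'
→ '((T,(((R,B,Z,X),J,M),Q,Y,G)),W)'
Final: ((T,(((R,B,Z,X),J,M),Q,Y,G)),W);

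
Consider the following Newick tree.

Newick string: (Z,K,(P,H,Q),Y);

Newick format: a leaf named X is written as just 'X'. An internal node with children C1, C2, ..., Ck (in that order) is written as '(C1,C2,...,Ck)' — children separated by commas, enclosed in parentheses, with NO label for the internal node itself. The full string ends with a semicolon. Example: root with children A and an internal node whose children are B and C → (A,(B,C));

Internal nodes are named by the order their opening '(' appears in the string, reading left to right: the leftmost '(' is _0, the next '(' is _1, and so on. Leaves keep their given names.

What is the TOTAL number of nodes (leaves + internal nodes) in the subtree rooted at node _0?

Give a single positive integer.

Answer: 8

Derivation:
Newick: (Z,K,(P,H,Q),Y);
Locate _0: it is the '(' at position 0 (the 1st '(' reading left to right).
Query: subtree rooted at _0
_0: subtree_size = 1 + 7
  Z: subtree_size = 1 + 0
  K: subtree_size = 1 + 0
  _1: subtree_size = 1 + 3
    P: subtree_size = 1 + 0
    H: subtree_size = 1 + 0
    Q: subtree_size = 1 + 0
  Y: subtree_size = 1 + 0
Total subtree size of _0: 8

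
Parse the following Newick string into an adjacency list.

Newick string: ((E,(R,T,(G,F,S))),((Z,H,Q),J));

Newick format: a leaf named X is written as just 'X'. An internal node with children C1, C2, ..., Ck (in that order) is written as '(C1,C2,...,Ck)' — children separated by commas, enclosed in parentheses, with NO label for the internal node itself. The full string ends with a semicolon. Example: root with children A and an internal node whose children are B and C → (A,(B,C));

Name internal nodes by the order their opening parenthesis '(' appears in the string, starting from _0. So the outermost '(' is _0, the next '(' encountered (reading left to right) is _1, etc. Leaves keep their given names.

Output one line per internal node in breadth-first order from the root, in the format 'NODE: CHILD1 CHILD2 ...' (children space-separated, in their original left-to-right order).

Answer: _0: _1 _4
_1: E _2
_4: _5 J
_2: R T _3
_5: Z H Q
_3: G F S

Derivation:
Input: ((E,(R,T,(G,F,S))),((Z,H,Q),J));
Scanning left-to-right, naming '(' by encounter order:
  pos 0: '(' -> open internal node _0 (depth 1)
  pos 1: '(' -> open internal node _1 (depth 2)
  pos 4: '(' -> open internal node _2 (depth 3)
  pos 9: '(' -> open internal node _3 (depth 4)
  pos 15: ')' -> close internal node _3 (now at depth 3)
  pos 16: ')' -> close internal node _2 (now at depth 2)
  pos 17: ')' -> close internal node _1 (now at depth 1)
  pos 19: '(' -> open internal node _4 (depth 2)
  pos 20: '(' -> open internal node _5 (depth 3)
  pos 26: ')' -> close internal node _5 (now at depth 2)
  pos 29: ')' -> close internal node _4 (now at depth 1)
  pos 30: ')' -> close internal node _0 (now at depth 0)
Total internal nodes: 6
BFS adjacency from root:
  _0: _1 _4
  _1: E _2
  _4: _5 J
  _2: R T _3
  _5: Z H Q
  _3: G F S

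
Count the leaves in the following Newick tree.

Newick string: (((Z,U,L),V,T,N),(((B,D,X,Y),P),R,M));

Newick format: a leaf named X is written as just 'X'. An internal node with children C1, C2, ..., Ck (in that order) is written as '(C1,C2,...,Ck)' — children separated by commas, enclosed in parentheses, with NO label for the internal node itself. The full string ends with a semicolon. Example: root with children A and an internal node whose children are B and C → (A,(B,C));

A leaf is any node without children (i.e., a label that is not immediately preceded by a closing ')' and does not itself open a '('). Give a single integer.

Newick: (((Z,U,L),V,T,N),(((B,D,X,Y),P),R,M));
Scan left-to-right; a leaf is any maximal label run not followed by '(':
  pos 3: leaf 'Z' → count = 1
  pos 5: leaf 'U' → count = 2
  pos 7: leaf 'L' → count = 3
  pos 10: leaf 'V' → count = 4
  pos 12: leaf 'T' → count = 5
  pos 14: leaf 'N' → count = 6
  pos 20: leaf 'B' → count = 7
  pos 22: leaf 'D' → count = 8
  pos 24: leaf 'X' → count = 9
  pos 26: leaf 'Y' → count = 10
  pos 29: leaf 'P' → count = 11
  pos 32: leaf 'R' → count = 12
  pos 34: leaf 'M' → count = 13
Total leaves: 13

Answer: 13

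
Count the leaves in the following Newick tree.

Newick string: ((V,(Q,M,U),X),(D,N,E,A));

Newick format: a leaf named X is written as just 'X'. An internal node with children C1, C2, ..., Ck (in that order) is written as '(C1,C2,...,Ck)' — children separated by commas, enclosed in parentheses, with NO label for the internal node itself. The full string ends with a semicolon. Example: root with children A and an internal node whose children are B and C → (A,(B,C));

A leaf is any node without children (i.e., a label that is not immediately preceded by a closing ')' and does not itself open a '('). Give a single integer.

Newick: ((V,(Q,M,U),X),(D,N,E,A));
Scan left-to-right; a leaf is any maximal label run not followed by '(':
  pos 2: leaf 'V' → count = 1
  pos 5: leaf 'Q' → count = 2
  pos 7: leaf 'M' → count = 3
  pos 9: leaf 'U' → count = 4
  pos 12: leaf 'X' → count = 5
  pos 16: leaf 'D' → count = 6
  pos 18: leaf 'N' → count = 7
  pos 20: leaf 'E' → count = 8
  pos 22: leaf 'A' → count = 9
Total leaves: 9

Answer: 9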